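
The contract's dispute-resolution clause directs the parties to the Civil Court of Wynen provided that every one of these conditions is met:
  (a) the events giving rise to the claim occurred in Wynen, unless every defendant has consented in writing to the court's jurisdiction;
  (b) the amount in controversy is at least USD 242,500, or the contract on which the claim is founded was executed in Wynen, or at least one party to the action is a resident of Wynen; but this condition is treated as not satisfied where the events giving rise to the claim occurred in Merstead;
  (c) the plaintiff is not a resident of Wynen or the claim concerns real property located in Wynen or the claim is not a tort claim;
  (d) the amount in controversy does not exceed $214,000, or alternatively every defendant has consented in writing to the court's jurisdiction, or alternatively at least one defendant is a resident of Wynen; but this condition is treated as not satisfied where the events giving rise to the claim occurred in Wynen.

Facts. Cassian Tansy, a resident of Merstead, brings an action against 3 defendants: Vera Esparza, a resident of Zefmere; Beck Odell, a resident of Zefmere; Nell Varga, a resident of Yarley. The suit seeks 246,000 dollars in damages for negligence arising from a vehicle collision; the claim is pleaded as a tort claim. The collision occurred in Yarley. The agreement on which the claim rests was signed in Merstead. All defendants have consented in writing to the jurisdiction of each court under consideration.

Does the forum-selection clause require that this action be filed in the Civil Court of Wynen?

Yes

The Civil Court of Wynen:
  (a) The operative events occurred in Yarley, not Wynen. The proviso rescues it, though: every defendant has filed written consent. Met.
  (b) The amount in controversy is USD 246,000, which meets the $242,500 floor, which satisfies one of the alternatives. The exception is not triggered, since the operative events occurred in Yarley, not Merstead. Met.
  (c) The plaintiff resides in Merstead, which is not Wynen — that alternative is enough. Condition met.
  (d) Every defendant has filed written consent — that alternative is enough. The carve-out does not apply: the operative events occurred in Yarley, not Wynen. Met.
  → The clause applies.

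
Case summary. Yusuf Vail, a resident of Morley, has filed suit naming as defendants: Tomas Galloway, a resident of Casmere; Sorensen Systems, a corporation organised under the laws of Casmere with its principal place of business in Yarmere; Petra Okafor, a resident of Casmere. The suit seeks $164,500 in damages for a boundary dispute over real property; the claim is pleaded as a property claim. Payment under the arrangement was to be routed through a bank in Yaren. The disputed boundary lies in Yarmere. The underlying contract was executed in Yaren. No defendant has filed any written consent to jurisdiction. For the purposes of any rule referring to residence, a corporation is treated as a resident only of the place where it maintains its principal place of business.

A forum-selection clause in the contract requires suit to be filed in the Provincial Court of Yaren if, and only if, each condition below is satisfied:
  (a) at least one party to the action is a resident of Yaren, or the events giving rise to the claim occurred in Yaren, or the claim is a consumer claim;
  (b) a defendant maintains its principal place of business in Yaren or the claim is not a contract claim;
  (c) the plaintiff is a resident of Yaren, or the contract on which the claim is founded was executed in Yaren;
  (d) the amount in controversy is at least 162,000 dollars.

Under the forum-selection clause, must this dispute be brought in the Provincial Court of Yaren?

The Provincial Court of Yaren:
  (a) No party resides in Yaren; the operative events occurred in Yarmere, not Yaren; the claim is a property claim, not a consumer claim — none of the alternatives is met. Condition not met.
  (b) The claim is a property claim, not a contract claim, so one alternative holds. Met.
  (c) The contract was executed in Yaren, so this disjunct is met. Satisfied.
  (d) The amount in controversy is $164,500, which meets the 162,000 dollars floor. Satisfied.
  → The clause does not apply.

No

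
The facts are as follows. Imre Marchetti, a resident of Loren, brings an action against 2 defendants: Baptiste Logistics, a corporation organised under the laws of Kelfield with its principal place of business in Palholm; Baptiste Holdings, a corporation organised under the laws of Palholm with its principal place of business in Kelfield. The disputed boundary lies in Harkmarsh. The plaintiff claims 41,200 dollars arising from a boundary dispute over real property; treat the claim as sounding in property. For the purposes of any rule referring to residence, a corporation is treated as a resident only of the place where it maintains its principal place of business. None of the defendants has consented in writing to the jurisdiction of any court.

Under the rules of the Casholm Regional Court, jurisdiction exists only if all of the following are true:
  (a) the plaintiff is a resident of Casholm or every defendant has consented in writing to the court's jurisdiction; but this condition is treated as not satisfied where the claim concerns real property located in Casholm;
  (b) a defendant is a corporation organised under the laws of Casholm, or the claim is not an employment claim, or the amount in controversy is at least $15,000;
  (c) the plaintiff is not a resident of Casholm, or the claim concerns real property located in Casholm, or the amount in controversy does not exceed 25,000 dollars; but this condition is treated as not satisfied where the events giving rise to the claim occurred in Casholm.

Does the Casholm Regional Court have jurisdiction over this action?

No

The Casholm Regional Court:
  (a) The plaintiff resides in Loren, not Casholm; no such written consent has been filed — no alternative holds. Condition not met.
  (b) The claim is a property claim, not an employment claim, so this disjunct is met. Satisfied.
  (c) The plaintiff resides in Loren, which is not Casholm, so one alternative holds. The exception is not triggered, since the operative events occurred in Harkmarsh, not Casholm. Condition met.
  → The court lacks jurisdiction.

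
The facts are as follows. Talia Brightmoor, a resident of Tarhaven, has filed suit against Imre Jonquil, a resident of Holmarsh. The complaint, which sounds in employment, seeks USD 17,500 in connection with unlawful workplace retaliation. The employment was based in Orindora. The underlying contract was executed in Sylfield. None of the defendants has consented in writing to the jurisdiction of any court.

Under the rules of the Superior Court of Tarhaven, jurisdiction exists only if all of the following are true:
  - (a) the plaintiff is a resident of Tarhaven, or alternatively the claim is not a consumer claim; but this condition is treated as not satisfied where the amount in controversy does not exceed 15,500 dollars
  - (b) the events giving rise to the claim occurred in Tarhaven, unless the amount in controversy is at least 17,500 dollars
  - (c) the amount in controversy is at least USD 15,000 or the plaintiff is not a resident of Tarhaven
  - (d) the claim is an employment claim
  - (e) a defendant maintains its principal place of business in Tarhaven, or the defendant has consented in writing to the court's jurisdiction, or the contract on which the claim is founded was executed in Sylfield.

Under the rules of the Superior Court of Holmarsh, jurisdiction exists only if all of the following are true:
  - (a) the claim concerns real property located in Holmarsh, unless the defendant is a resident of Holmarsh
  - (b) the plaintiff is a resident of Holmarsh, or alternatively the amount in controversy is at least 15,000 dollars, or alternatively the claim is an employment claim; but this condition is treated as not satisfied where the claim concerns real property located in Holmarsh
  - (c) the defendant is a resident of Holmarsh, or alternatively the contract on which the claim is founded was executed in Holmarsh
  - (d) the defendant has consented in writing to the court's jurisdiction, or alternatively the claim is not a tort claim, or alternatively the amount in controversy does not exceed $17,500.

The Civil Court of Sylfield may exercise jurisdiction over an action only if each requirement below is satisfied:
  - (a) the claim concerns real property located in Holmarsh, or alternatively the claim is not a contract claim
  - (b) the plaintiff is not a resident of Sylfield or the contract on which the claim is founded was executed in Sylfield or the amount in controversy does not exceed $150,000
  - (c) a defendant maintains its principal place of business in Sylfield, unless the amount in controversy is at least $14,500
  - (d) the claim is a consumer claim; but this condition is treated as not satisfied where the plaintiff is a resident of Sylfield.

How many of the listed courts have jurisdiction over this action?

The Superior Court of Tarhaven:
  (a) The plaintiff resides in Tarhaven, which satisfies one of the alternatives. The exception is not triggered, since the amount in controversy is $17,500, above the 15,500 dollars ceiling. Satisfied.
  (b) The operative events occurred in Orindora, not Tarhaven. The proviso rescues it, though: the amount in controversy is USD 17,500, which meets the USD 17,500 floor. Condition met.
  (c) The amount in controversy is USD 17,500, which meets the 15,000 dollars floor, so this disjunct is met. Satisfied.
  (d) The claim is an employment claim. Met.
  (e) The contract was executed in Sylfield, so this disjunct is met. Satisfied.
  → All conditions met; jurisdiction exists.
The Superior Court of Holmarsh:
  (a) The claim does not concern real property. However, the defendant resides in Holmarsh, so the 'unless' proviso supplies this condition. Met.
  (b) The amount in controversy is $17,500, which meets the USD 15,000 floor — that alternative is enough. The carve-out does not apply: the claim does not concern real property. Met.
  (c) The defendant resides in Holmarsh, so one alternative holds. Satisfied.
  (d) The claim is an employment claim, not a tort claim, so one alternative holds. Satisfied.
  → The court has jurisdiction.
The Civil Court of Sylfield:
  (a) The claim is an employment claim, not a contract claim, which satisfies one of the alternatives. Condition met.
  (b) The plaintiff resides in Tarhaven, which is not Sylfield, so this disjunct is met. Condition met.
  (c) No defendant is a corporation. However, the amount in controversy is USD 17,500, which meets the 14,500 dollars floor, so the 'unless' proviso supplies this condition. Met.
  (d) The claim is an employment claim, not a consumer claim. Condition not met.
  → No jurisdiction.
Courts with jurisdiction: the Superior Court of Tarhaven, the Superior Court of Holmarsh — 2 in total.

2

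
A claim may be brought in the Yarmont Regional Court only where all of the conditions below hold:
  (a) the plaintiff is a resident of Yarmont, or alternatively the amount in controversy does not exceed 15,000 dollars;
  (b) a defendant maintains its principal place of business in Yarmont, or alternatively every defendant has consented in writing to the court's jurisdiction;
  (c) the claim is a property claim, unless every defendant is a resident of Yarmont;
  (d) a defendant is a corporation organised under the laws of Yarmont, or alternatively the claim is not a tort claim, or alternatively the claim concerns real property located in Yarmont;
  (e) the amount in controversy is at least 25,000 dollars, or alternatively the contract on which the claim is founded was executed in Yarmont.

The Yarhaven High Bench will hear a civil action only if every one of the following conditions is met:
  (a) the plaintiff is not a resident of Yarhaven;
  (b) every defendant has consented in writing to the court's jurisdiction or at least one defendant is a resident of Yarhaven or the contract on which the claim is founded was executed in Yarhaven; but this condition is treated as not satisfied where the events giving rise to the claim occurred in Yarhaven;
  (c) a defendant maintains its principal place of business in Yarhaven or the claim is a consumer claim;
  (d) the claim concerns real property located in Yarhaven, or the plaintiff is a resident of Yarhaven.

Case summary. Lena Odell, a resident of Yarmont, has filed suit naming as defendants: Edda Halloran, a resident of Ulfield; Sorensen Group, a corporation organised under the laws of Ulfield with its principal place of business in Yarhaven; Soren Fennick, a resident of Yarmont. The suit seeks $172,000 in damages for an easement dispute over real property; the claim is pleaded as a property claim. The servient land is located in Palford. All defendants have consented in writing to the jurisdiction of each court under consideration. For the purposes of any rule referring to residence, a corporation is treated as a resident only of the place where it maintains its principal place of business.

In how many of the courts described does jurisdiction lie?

1

The Yarmont Regional Court:
  (a) The plaintiff resides in Yarmont, so one alternative holds. Condition met.
  (b) Every defendant has filed written consent, so this disjunct is met. Met.
  (c) The claim is a property claim. Condition met.
  (d) The claim is a property claim, not a tort claim, which satisfies one of the alternatives. Condition met.
  (e) The amount in controversy is 172,000 dollars, which meets the $25,000 floor, which satisfies one of the alternatives. Met.
  → Every requirement is satisfied — jurisdiction.
The Yarhaven High Bench:
  (a) The plaintiff resides in Yarmont, which is not Yarhaven. Condition met.
  (b) Every defendant has filed written consent — that alternative is enough. The carve-out does not apply: the operative events occurred in Palford, not Yarhaven. Satisfied.
  (c) Sorensen Group has its principal place of business in Yarhaven, which satisfies one of the alternatives. Met.
  (d) The property lies in Palford, not Yarhaven; the plaintiff resides in Yarmont, not Yarhaven — every alternative fails. Not met.
  → No jurisdiction.
Courts with jurisdiction: the Yarmont Regional Court — 1 in total.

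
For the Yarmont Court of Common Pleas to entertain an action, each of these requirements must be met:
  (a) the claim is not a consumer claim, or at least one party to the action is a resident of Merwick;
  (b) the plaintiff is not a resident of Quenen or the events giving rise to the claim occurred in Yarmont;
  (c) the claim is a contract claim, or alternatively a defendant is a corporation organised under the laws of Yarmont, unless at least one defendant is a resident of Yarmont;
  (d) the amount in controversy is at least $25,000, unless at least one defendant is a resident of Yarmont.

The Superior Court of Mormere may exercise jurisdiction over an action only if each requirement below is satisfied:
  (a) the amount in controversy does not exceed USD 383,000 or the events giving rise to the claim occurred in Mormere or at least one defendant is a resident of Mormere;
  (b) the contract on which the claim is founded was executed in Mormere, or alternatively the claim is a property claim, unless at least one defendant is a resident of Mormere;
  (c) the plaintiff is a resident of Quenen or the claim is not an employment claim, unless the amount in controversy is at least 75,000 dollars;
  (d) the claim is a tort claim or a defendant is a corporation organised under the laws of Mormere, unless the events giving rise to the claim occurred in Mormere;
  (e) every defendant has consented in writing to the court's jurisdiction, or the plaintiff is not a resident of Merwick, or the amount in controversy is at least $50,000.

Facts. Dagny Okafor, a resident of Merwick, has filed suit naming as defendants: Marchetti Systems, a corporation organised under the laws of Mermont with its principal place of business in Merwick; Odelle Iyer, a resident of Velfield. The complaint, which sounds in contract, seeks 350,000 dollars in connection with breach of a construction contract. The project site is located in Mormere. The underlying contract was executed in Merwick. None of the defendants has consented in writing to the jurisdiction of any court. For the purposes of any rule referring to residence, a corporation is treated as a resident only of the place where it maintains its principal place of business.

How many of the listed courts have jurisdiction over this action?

1

The Yarmont Court of Common Pleas:
  (a) The claim is a contract claim, not a consumer claim, which satisfies one of the alternatives. Met.
  (b) The plaintiff resides in Merwick, which is not Quenen, which satisfies one of the alternatives. Condition met.
  (c) The claim is a contract claim — that alternative is enough. Met.
  (d) The amount in controversy is 350,000 dollars, which meets the 25,000 dollars floor. Met.
  → Jurisdiction lies.
The Superior Court of Mormere:
  (a) The amount in controversy is 350,000 dollars, within the 383,000 dollars ceiling, so this disjunct is met. Met.
  (b) The contract was executed in Merwick, not Mormere; the claim is a contract claim, not a property claim — every alternative fails. The proviso offers no rescue either, since no defendant resides in Mormere (they reside in Merwick, Velfield). Fails.
  (c) The claim is a contract claim, not an employment claim, which satisfies one of the alternatives. Condition met.
  (d) The claim is a contract claim, not a tort claim; the corporate defendant(s) are organised in Mermont, not Mormere — no alternative holds. But the operative events occurred in Mormere, and the 'unless' clause therefore excuses the requirement. Met.
  (e) The amount in controversy is 350,000 dollars, which meets the $50,000 floor — that alternative is enough. Met.
  → Not every requirement is met — no jurisdiction.
Courts with jurisdiction: the Yarmont Court of Common Pleas — 1 in total.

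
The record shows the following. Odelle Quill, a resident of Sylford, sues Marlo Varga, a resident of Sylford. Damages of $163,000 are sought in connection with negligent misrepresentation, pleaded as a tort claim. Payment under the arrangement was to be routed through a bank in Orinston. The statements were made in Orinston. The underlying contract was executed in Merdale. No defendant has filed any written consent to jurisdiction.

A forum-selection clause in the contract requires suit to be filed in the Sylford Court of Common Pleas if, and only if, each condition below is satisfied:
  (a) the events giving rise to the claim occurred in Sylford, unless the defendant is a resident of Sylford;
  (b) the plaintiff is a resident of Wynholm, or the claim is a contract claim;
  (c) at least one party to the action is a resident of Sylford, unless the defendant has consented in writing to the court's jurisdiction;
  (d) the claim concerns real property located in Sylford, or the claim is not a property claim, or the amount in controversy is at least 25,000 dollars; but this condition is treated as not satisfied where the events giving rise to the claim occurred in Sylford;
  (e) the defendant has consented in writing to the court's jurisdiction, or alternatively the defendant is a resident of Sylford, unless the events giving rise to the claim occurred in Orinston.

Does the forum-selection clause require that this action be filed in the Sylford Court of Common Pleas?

The Sylford Court of Common Pleas:
  (a) The operative events occurred in Orinston, not Sylford. The proviso rescues it, though: the defendant resides in Sylford. Condition met.
  (b) The plaintiff resides in Sylford, not Wynholm; the claim is a tort claim, not a contract claim — no alternative holds. Fails.
  (c) Odelle Quill resides in Sylford. Satisfied.
  (d) The claim is a tort claim, not a property claim, so this disjunct is met. The exception is not triggered, since the operative events occurred in Orinston, not Sylford. Satisfied.
  (e) The defendant resides in Sylford, so this disjunct is met. Met.
  → The clause does not apply.

No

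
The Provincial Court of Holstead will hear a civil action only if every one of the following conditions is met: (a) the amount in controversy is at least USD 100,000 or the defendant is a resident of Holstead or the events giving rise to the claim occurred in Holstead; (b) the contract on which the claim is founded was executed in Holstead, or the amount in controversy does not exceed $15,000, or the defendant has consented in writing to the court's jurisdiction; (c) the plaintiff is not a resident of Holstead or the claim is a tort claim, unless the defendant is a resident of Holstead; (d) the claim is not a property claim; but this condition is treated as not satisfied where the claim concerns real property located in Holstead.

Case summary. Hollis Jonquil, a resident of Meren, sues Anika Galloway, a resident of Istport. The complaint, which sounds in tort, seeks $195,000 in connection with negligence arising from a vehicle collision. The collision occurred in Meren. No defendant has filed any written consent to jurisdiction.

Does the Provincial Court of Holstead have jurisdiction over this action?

The Provincial Court of Holstead:
  (a) The amount in controversy is 195,000 dollars, which meets the 100,000 dollars floor — that alternative is enough. Satisfied.
  (b) No contract (and hence no place of execution) is alleged; the amount in controversy is 195,000 dollars, above the 15,000 dollars ceiling; no such written consent has been filed — every alternative fails. Not met.
  (c) The plaintiff resides in Meren, which is not Holstead, so one alternative holds. Satisfied.
  (d) The claim is a tort claim, not a property claim. The carve-out does not apply: the claim does not concern real property. Condition met.
  → Not every requirement is met — no jurisdiction.

No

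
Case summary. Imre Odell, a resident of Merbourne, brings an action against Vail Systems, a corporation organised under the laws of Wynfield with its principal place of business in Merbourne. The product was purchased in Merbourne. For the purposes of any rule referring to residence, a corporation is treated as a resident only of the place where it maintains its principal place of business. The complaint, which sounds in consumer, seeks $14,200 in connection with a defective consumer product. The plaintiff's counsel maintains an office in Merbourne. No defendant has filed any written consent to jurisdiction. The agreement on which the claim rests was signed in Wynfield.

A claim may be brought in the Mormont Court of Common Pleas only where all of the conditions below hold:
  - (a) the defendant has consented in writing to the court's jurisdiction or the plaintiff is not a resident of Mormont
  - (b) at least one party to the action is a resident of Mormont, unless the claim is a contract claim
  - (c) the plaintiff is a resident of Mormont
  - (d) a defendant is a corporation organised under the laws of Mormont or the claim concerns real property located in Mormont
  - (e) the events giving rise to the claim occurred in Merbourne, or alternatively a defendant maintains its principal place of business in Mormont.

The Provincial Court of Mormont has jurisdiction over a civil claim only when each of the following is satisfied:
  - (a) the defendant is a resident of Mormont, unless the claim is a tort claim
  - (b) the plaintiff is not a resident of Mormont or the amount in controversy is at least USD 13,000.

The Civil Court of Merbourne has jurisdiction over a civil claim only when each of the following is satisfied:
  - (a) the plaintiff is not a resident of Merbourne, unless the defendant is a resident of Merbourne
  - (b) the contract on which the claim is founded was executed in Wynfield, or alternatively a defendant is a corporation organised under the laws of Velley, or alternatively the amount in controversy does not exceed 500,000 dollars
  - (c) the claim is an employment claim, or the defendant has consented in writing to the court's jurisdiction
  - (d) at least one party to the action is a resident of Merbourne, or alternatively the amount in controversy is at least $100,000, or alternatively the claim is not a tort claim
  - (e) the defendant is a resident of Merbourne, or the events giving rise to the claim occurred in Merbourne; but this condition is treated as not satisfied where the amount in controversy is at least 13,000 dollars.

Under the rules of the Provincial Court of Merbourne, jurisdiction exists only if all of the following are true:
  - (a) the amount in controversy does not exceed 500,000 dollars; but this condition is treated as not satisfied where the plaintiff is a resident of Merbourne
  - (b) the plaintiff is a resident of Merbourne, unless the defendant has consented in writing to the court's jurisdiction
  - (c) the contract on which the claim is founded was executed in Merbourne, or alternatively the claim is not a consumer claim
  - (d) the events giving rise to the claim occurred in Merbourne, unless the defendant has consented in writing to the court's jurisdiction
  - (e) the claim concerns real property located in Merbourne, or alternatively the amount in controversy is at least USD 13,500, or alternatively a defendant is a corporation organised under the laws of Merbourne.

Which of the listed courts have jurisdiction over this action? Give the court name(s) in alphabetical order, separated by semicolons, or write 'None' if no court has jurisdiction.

The Mormont Court of Common Pleas:
  (a) The plaintiff resides in Merbourne, which is not Mormont, so one alternative holds. Met.
  (b) No party resides in Mormont. And the claim is a consumer claim, not a contract claim, so the proviso does not save it. Not met.
  (c) The plaintiff resides in Merbourne, not Mormont. Condition not met.
  (d) The corporate defendant(s) are organised in Wynfield, not Mormont; the claim does not concern real property — every alternative fails. Not satisfied.
  (e) The operative events occurred in Merbourne, which satisfies one of the alternatives. Satisfied.
  → Not every requirement is met — no jurisdiction.
The Provincial Court of Mormont:
  (a) The defendant resides in Merbourne, not Mormont. And the claim is a consumer claim, not a tort claim, so the proviso does not save it. Condition not met.
  (b) The plaintiff resides in Merbourne, which is not Mormont, which satisfies one of the alternatives. Condition met.
  → Not every requirement is met — no jurisdiction.
The Civil Court of Merbourne:
  (a) The plaintiff resides in Merbourne. The proviso rescues it, though: the defendant resides in Merbourne. Satisfied.
  (b) The contract was executed in Wynfield, so one alternative holds. Met.
  (c) The claim is a consumer claim, not an employment claim; no such written consent has been filed — every alternative fails. Condition not met.
  (d) Imre Odell resides in Merbourne, which satisfies one of the alternatives. Condition met.
  (e) The defendant resides in Merbourne — that alternative is enough. However, the amount in controversy is USD 14,200, which meets the USD 13,000 floor, which falls within the stated exception and so defeats the condition. Condition not met.
  → No jurisdiction.
The Provincial Court of Merbourne:
  (a) The amount in controversy is 14,200 dollars, within the 500,000 dollars ceiling. But the carve-out bites: the plaintiff resides in Merbourne. Condition not met.
  (b) The plaintiff resides in Merbourne. Satisfied.
  (c) The contract was executed in Wynfield, not Merbourne; the claim is a consumer claim — every alternative fails. Not satisfied.
  (d) The operative events occurred in Merbourne. Satisfied.
  (e) The amount in controversy is USD 14,200, which meets the 13,500 dollars floor, which satisfies one of the alternatives. Met.
  → No jurisdiction.

None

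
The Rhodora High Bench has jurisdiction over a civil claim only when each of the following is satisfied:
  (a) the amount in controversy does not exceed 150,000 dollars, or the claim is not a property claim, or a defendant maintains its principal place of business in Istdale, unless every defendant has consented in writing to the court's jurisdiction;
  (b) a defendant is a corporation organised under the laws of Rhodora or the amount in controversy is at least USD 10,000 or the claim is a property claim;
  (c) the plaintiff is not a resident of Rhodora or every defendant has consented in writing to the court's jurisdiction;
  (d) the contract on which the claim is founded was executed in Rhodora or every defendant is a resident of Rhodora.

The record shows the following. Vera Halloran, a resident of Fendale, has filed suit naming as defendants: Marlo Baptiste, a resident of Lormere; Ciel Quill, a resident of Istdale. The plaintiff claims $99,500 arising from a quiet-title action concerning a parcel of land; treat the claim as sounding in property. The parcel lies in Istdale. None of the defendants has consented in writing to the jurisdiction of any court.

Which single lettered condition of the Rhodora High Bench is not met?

The Rhodora High Bench:
  (a) The amount in controversy is 99,500 dollars, within the $150,000 ceiling, which satisfies one of the alternatives. Met.
  (b) The amount in controversy is 99,500 dollars, which meets the $10,000 floor, so one alternative holds. Condition met.
  (c) The plaintiff resides in Fendale, which is not Rhodora, so one alternative holds. Met.
  (d) No contract (and hence no place of execution) is alleged; the defendants reside as follows — Marlo Baptiste in Lormere, Ciel Quill in Istdale — not all in Rhodora — none of the alternatives is met. Condition not met.
Only condition (d) fails.

(d)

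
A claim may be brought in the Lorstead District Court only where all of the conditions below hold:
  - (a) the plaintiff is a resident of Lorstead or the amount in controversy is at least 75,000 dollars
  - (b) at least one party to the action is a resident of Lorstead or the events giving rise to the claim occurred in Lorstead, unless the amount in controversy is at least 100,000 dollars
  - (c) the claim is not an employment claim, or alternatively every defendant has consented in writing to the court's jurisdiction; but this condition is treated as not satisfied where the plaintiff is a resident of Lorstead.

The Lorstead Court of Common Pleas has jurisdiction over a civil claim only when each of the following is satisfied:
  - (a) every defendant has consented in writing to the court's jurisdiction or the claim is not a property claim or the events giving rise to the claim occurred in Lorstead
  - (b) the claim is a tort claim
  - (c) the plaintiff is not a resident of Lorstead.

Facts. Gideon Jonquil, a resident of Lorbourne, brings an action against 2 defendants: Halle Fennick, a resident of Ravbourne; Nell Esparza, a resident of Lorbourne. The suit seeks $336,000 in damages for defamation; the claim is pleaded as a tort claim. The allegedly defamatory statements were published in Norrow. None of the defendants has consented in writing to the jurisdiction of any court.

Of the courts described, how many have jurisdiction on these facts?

2

The Lorstead District Court:
  (a) The amount in controversy is $336,000, which meets the USD 75,000 floor — that alternative is enough. Met.
  (b) No party resides in Lorstead; the operative events occurred in Norrow, not Lorstead — no alternative holds. However, the amount in controversy is USD 336,000, which meets the $100,000 floor, so the 'unless' proviso supplies this condition. Met.
  (c) The claim is a tort claim, not an employment claim, so one alternative holds. And the carve-out is inapplicable — the plaintiff resides in Lorbourne, not Lorstead. Satisfied.
  → Jurisdiction lies.
The Lorstead Court of Common Pleas:
  (a) The claim is a tort claim, not a property claim — that alternative is enough. Condition met.
  (b) The claim is a tort claim. Met.
  (c) The plaintiff resides in Lorbourne, which is not Lorstead. Satisfied.
  → Every requirement is satisfied — jurisdiction.
Courts with jurisdiction: the Lorstead District Court, the Lorstead Court of Common Pleas — 2 in total.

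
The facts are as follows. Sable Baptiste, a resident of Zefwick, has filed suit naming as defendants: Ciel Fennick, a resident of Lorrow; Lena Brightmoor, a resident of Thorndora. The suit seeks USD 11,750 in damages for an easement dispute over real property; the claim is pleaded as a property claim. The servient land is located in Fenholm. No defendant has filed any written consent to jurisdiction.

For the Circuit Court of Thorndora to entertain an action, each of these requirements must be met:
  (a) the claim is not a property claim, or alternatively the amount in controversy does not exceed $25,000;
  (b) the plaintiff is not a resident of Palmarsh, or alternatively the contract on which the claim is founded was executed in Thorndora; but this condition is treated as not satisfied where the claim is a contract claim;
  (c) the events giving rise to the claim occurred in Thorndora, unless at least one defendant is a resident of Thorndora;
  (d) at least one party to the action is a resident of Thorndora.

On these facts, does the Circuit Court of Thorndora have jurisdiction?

The Circuit Court of Thorndora:
  (a) The amount in controversy is $11,750, within the $25,000 ceiling, which satisfies one of the alternatives. Satisfied.
  (b) The plaintiff resides in Zefwick, which is not Palmarsh — that alternative is enough. The carve-out does not apply: the claim is a property claim, not a contract claim. Satisfied.
  (c) The operative events occurred in Fenholm, not Thorndora. The proviso rescues it, though: Lena Brightmoor resides in Thorndora. Met.
  (d) Lena Brightmoor resides in Thorndora. Satisfied.
  → All conditions met; jurisdiction exists.

Yes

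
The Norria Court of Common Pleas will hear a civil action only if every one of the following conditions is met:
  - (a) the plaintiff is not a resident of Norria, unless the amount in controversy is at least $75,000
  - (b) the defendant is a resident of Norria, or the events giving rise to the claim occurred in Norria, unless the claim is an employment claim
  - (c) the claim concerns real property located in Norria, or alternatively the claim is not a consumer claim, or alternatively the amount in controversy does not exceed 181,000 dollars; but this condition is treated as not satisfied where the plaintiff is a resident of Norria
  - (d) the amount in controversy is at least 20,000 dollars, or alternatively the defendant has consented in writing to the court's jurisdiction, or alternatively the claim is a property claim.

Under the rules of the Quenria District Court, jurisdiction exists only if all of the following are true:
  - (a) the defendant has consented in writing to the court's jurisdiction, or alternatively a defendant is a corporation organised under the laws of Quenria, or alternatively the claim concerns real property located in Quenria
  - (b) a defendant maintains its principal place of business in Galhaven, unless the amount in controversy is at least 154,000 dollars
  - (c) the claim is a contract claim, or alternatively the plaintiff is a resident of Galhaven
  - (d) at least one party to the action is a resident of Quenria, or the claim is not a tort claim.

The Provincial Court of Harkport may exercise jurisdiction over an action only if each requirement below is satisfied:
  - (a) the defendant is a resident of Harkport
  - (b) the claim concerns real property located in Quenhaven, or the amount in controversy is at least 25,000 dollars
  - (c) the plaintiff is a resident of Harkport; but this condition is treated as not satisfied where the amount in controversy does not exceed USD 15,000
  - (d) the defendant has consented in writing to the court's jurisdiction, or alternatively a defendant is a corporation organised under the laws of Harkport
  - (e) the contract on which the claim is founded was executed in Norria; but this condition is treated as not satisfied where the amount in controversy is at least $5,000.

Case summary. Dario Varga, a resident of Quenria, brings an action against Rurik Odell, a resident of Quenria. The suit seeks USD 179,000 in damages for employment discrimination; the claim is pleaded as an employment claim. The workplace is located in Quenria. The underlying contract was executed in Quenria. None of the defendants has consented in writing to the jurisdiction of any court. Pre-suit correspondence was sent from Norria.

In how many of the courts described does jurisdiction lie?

1

The Norria Court of Common Pleas:
  (a) The plaintiff resides in Quenria, which is not Norria. Condition met.
  (b) The defendant resides in Quenria, not Norria; the operative events occurred in Quenria, not Norria — every alternative fails. The proviso rescues it, though: the claim is an employment claim. Met.
  (c) The claim is an employment claim, not a consumer claim — that alternative is enough. The carve-out does not apply: the plaintiff resides in Quenria, not Norria. Satisfied.
  (d) The amount in controversy is USD 179,000, which meets the 20,000 dollars floor, so one alternative holds. Satisfied.
  → The court has jurisdiction.
The Quenria District Court:
  (a) No such written consent has been filed; no defendant is a corporation; the claim does not concern real property — no alternative holds. Condition not met.
  (b) No defendant is a corporation. The proviso rescues it, though: the amount in controversy is 179,000 dollars, which meets the $154,000 floor. Met.
  (c) The claim is an employment claim, not a contract claim; the plaintiff resides in Quenria, not Galhaven — none of the alternatives is met. Not satisfied.
  (d) Dario Varga resides in Quenria, so one alternative holds. Condition met.
  → Not every requirement is met — no jurisdiction.
The Provincial Court of Harkport:
  (a) The defendant resides in Quenria, not Harkport. Condition not met.
  (b) The amount in controversy is 179,000 dollars, which meets the $25,000 floor, so one alternative holds. Satisfied.
  (c) The plaintiff resides in Quenria, not Harkport. Not satisfied.
  (d) No such written consent has been filed; no defendant is a corporation — no alternative holds. Fails.
  (e) The contract was executed in Quenria, not Norria. Not satisfied.
  → No jurisdiction.
Courts with jurisdiction: the Norria Court of Common Pleas — 1 in total.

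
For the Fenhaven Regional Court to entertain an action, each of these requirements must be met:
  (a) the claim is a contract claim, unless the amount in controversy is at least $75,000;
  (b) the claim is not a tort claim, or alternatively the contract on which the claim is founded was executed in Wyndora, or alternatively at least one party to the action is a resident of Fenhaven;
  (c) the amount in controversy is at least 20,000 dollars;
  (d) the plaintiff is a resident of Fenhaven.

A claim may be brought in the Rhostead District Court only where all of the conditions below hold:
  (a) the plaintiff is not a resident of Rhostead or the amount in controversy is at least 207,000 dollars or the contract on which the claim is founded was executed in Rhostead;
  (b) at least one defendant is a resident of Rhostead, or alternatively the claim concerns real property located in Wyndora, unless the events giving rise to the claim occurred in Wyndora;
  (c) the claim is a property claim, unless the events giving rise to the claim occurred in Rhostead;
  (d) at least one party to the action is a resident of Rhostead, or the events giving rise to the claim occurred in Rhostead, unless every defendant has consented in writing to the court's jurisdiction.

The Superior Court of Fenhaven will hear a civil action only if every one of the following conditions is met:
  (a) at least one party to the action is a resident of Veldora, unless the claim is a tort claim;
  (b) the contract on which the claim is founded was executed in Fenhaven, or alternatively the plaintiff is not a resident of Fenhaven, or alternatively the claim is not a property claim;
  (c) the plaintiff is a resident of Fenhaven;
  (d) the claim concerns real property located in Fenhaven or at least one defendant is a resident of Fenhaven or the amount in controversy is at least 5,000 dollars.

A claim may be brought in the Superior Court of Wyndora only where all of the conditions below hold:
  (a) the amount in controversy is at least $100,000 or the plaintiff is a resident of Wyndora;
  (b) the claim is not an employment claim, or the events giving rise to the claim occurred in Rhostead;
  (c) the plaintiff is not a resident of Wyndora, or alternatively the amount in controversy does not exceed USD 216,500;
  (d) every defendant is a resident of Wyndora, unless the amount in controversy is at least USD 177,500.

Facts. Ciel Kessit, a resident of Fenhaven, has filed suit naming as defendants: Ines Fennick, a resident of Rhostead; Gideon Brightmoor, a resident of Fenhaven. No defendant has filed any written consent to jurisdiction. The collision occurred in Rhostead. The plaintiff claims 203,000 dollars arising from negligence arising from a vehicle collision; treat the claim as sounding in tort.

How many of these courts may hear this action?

The Fenhaven Regional Court:
  (a) The claim is a tort claim, not a contract claim. The proviso rescues it, though: the amount in controversy is 203,000 dollars, which meets the $75,000 floor. Met.
  (b) Ciel Kessit resides in Fenhaven, so one alternative holds. Condition met.
  (c) The amount in controversy is $203,000, which meets the 20,000 dollars floor. Condition met.
  (d) The plaintiff resides in Fenhaven. Satisfied.
  → The court has jurisdiction.
The Rhostead District Court:
  (a) The plaintiff resides in Fenhaven, which is not Rhostead — that alternative is enough. Satisfied.
  (b) Ines Fennick resides in Rhostead — that alternative is enough. Condition met.
  (c) The claim is a tort claim, not a property claim. But the operative events occurred in Rhostead, and the 'unless' clause therefore excuses the requirement. Condition met.
  (d) Ines Fennick resides in Rhostead, so one alternative holds. Satisfied.
  → All conditions met; jurisdiction exists.
The Superior Court of Fenhaven:
  (a) No party resides in Veldora. But the claim is a tort claim, and the 'unless' clause therefore excuses the requirement. Met.
  (b) The claim is a tort claim, not a property claim, so this disjunct is met. Satisfied.
  (c) The plaintiff resides in Fenhaven. Satisfied.
  (d) Gideon Brightmoor resides in Fenhaven, so this disjunct is met. Met.
  → All conditions met; jurisdiction exists.
The Superior Court of Wyndora:
  (a) The amount in controversy is $203,000, which meets the USD 100,000 floor, so one alternative holds. Met.
  (b) The claim is a tort claim, not an employment claim, which satisfies one of the alternatives. Condition met.
  (c) The plaintiff resides in Fenhaven, which is not Wyndora, so one alternative holds. Condition met.
  (d) The defendants reside as follows — Ines Fennick in Rhostead, Gideon Brightmoor in Fenhaven — not all in Wyndora. However, the amount in controversy is $203,000, which meets the 177,500 dollars floor, so the 'unless' proviso supplies this condition. Satisfied.
  → Every requirement is satisfied — jurisdiction.
Courts with jurisdiction: the Fenhaven Regional Court, the Rhostead District Court, the Superior Court of Fenhaven, the Superior Court of Wyndora — 4 in total.

4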